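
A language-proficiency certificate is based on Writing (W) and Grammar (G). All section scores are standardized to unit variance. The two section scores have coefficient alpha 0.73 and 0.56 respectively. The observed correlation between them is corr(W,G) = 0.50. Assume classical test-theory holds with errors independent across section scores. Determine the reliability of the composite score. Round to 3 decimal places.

0.763

Var(W+G) = 2 + 2·[0.50] = 2 + 1 = 3.
With uncorrelated errors the cross-covariances are all true-score covariance, so they carry over unchanged; only the diagonal terms shrink to ρᵢσᵢ².
True-score variance = [0.73 + 0.56] + 1 = 1.29 + 1 = 2.29.
Reliability = 2.29 / 3 = 0.763.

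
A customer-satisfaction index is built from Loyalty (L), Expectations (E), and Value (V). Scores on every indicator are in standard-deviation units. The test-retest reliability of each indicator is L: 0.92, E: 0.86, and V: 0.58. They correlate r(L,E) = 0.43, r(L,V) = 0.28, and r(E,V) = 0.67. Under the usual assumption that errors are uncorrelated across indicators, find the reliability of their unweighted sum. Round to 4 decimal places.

0.8889

Var(L+E+V) = 3 + 2·[0.43 + 0.28 + 0.67] = 3 + 2.76 = 5.76.
Because errors are independent across components, Cov(Tᵢ,Tⱼ) = Cov(Xᵢ,Xⱼ); the off-diagonal part of the true-score variance is the same as above.
True-score variance = [0.92 + 0.86 + 0.58] + 2.76 = 2.36 + 2.76 = 5.12.
Reliability = 5.12 / 5.76 = 0.8889.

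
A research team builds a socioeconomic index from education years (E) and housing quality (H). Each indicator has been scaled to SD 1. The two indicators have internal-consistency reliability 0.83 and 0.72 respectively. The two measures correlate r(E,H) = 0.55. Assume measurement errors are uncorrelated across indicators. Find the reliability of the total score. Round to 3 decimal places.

0.855

Var(E+H) = 2 + 2·[0.55] = 2 + 1.1 = 3.1.
Under uncorrelated errors the observed covariances equal the true-score covariances, so only the own-variance terms attenuate.
True-score variance = [0.83 + 0.72] + 1.1 = 1.55 + 1.1 = 2.65.
Reliability = 2.65 / 3.1 = 0.855.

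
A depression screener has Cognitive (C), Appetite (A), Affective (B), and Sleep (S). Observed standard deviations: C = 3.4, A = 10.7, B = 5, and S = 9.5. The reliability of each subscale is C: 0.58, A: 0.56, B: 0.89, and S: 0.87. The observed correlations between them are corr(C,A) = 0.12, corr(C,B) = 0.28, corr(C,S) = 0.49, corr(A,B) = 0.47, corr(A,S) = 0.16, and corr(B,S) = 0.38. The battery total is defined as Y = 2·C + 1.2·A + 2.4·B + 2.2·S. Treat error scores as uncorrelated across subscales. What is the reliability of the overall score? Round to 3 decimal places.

Var(Y) = 2²·3.4² + 1.2²·10.7² + 2.4²·5² + 2.2²·9.5² + 2·[2.4·3.4·10.7·0.12 + 4.8·3.4·5·0.28 + 4.4·3.4·9.5·0.49 + 2.88·10.7·5·0.47 + 2.64·10.7·9.5·0.16 + 5.28·5·9.5·0.38] = 791.916 + 627.246 = 1419.16.
Because errors are independent across components, Cov(Tᵢ,Tⱼ) = Cov(Xᵢ,Xⱼ); the off-diagonal part of the true-score variance is the same as above.
True-score variance = [2²·3.4²·0.58 + 1.2²·10.7²·0.56 + 2.4²·5²·0.89 + 2.2²·9.5²·0.87] + 627.246 = 627.329 + 627.246 = 1254.57.
Reliability = 1254.57 / 1419.16 = 0.884.

0.884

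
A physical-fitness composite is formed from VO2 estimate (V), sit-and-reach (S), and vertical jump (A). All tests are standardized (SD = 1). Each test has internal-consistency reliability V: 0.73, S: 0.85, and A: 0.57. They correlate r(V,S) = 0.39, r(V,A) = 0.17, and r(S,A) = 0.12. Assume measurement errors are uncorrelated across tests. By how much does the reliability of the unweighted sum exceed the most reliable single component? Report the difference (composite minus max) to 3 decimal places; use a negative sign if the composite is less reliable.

Var(sum) = 3 + 1.36 = 4.36; true-score variance = 2.15 + 1.36 = 3.51; composite reliability = 0.8050.
Max component reliability = 0.8500.
Difference = 0.8050 − 0.8500 = -0.045.

-0.045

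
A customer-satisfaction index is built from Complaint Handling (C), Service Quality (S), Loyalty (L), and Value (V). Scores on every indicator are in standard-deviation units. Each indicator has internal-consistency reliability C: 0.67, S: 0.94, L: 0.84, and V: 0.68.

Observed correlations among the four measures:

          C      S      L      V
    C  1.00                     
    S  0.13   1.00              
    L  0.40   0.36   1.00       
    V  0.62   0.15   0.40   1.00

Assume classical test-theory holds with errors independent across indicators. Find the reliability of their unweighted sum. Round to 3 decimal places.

0.893

Var(C+S+L+V) = 4 + 2·[0.13 + 0.40 + 0.62 + 0.36 + 0.15 + 0.40] = 4 + 4.12 = 8.12.
Because errors are independent across components, Cov(Tᵢ,Tⱼ) = Cov(Xᵢ,Xⱼ); the off-diagonal part of the true-score variance is the same as above.
True-score variance = [0.67 + 0.94 + 0.84 + 0.68] + 4.12 = 3.13 + 4.12 = 7.25.
Reliability = 7.25 / 8.12 = 0.893.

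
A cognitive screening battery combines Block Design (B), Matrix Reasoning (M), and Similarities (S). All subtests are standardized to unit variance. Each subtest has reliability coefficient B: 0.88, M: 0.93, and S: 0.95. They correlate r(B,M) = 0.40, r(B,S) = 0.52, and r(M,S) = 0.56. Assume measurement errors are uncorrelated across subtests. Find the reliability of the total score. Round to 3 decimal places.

0.960

Var(B+M+S) = 3 + 2·[0.40 + 0.52 + 0.56] = 3 + 2.96 = 5.96.
Under uncorrelated errors the observed covariances equal the true-score covariances, so only the own-variance terms attenuate.
True-score variance = [0.88 + 0.93 + 0.95] + 2.96 = 2.76 + 2.96 = 5.72.
Reliability = 5.72 / 5.96 = 0.960.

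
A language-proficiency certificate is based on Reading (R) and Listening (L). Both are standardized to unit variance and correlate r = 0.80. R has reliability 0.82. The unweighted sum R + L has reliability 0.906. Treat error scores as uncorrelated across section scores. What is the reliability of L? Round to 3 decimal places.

0.842

Var(R+L) = 2 + 2·0.80 = 3.600.
True-score variance = ρ_R + ρ_L + 2·0.80, so 0.906 = (0.82 + ρ_L + 1.60) / 3.600.
ρ_L = 0.906·3.600 − 0.82 − 1.60 = 0.842.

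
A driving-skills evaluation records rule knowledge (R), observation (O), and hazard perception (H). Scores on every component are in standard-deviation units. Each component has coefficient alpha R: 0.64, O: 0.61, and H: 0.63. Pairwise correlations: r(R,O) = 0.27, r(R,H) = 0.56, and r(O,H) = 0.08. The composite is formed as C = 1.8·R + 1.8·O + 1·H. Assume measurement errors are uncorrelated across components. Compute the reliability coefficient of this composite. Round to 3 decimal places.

Var(C) = 1.8² + 1.8² + 1 + 2·[3.24·0.27 + 1.8·0.56 + 1.8·0.08] = 7.48 + 4.0536 = 11.5336.
With uncorrelated errors the cross-covariances are all true-score covariance, so they carry over unchanged; only the diagonal terms shrink to ρᵢσᵢ².
True-score variance = [1.8²·0.64 + 1.8²·0.61 + 0.63] + 4.0536 = 4.68 + 4.0536 = 8.7336.
Reliability = 8.7336 / 11.5336 = 0.757.

0.757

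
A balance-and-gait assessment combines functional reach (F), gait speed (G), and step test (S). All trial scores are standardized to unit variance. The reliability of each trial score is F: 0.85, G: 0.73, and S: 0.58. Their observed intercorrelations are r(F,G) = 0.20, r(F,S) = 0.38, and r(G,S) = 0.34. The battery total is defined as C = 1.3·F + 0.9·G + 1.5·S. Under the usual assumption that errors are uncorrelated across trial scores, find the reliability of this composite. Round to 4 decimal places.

0.8140

Var(C) = 1.3² + 0.9² + 1.5² + 2·[1.17·0.20 + 1.95·0.38 + 1.35·0.34] = 4.75 + 2.868 = 7.618.
Under uncorrelated errors the observed covariances equal the true-score covariances, so only the own-variance terms attenuate.
True-score variance = [1.3²·0.85 + 0.9²·0.73 + 1.5²·0.58] + 2.868 = 3.3328 + 2.868 = 6.2008.
Reliability = 6.2008 / 7.618 = 0.8140.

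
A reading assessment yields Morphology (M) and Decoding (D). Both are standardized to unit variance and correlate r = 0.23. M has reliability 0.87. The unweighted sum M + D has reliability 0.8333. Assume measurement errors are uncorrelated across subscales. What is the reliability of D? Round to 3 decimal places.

Var(M+D) = 2 + 2·0.23 = 2.460.
True-score variance = ρ_M + ρ_D + 2·0.23, so 0.8333 = (0.87 + ρ_D + 0.46) / 2.460.
ρ_D = 0.8333·2.460 − 0.87 − 0.46 = 0.720.

0.720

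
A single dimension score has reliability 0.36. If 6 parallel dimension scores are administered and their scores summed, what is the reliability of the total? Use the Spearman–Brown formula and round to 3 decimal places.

0.771

ρ_k = kρ / (1 + (k−1)ρ) = 6·0.36 / (1 + 5·0.36) = 2.160 / 2.800 = 0.771.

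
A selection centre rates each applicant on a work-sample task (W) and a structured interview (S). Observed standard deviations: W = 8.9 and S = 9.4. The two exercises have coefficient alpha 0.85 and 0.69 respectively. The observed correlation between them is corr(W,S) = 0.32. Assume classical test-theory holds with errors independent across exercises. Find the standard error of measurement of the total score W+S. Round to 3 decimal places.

6.267

Var(total) = 167.57 + 53.5424 = 221.112.
True-score variance = 128.297 + 53.5424 = 181.839, so reliability = 0.8224.
Error variance = 221.112 − 181.839 = 39.2731; SEM = √39.2731 = 6.267.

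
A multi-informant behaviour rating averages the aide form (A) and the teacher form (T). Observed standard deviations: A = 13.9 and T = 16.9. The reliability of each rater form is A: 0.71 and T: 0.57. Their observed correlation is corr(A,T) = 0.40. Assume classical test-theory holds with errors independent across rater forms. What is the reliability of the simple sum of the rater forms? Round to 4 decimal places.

Var(A+T) = 13.9² + 16.9² + 2·[13.9·16.9·0.40] = 478.82 + 187.928 = 666.748.
Under uncorrelated errors the observed covariances equal the true-score covariances, so only the own-variance terms attenuate.
True-score variance = [13.9²·0.71 + 16.9²·0.57] + 187.928 = 299.977 + 187.928 = 487.905.
Reliability = 487.905 / 666.748 = 0.7318.

0.7318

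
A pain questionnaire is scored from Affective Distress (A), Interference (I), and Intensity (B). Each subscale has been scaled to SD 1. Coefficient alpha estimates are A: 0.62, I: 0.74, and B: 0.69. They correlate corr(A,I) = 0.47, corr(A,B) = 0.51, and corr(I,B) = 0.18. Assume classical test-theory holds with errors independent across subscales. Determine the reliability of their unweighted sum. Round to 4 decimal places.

0.8214

Var(A+I+B) = 3 + 2·[0.47 + 0.51 + 0.18] = 3 + 2.32 = 5.32.
With uncorrelated errors the cross-covariances are all true-score covariance, so they carry over unchanged; only the diagonal terms shrink to ρᵢσᵢ².
True-score variance = [0.62 + 0.74 + 0.69] + 2.32 = 2.05 + 2.32 = 4.37.
Reliability = 4.37 / 5.32 = 0.8214.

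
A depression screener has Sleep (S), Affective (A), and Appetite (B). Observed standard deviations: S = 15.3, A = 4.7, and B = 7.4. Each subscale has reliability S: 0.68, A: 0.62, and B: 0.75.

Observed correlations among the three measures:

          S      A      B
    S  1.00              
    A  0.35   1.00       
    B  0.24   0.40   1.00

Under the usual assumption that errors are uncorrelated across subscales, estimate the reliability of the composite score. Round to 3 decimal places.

Var(S+A+B) = 15.3² + 4.7² + 7.4² + 2·[15.3·4.7·0.35 + 15.3·7.4·0.24 + 4.7·7.4·0.40] = 310.94 + 132.507 = 443.447.
Because errors are independent across components, Cov(Tᵢ,Tⱼ) = Cov(Xᵢ,Xⱼ); the off-diagonal part of the true-score variance is the same as above.
True-score variance = [15.3²·0.68 + 4.7²·0.62 + 7.4²·0.75] + 132.507 = 213.947 + 132.507 = 346.454.
Reliability = 346.454 / 443.447 = 0.781.

0.781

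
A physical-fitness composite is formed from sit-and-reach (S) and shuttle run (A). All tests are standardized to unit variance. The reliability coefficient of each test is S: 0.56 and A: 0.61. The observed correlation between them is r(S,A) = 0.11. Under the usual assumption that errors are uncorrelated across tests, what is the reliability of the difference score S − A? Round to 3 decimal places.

Var(S−A) = 1 + 1 − 2·0.11 = 2 − 0.22 = 1.78.
Under uncorrelated errors the observed covariances equal the true-score covariances, so only the own-variance terms attenuate.
True-score variance = [0.56 + 0.61] − 0.22 = 1.17 − 0.22 = 0.95.
Reliability = 0.95 / 1.78 = 0.534.

0.534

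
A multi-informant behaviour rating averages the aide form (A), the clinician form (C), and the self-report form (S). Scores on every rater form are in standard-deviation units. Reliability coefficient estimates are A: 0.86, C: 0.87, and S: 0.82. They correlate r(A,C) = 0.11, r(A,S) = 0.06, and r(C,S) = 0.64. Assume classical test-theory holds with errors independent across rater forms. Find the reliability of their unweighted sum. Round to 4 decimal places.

Var(A+C+S) = 3 + 2·[0.11 + 0.06 + 0.64] = 3 + 1.62 = 4.62.
Under uncorrelated errors the observed covariances equal the true-score covariances, so only the own-variance terms attenuate.
True-score variance = [0.86 + 0.87 + 0.82] + 1.62 = 2.55 + 1.62 = 4.17.
Reliability = 4.17 / 4.62 = 0.9026.

0.9026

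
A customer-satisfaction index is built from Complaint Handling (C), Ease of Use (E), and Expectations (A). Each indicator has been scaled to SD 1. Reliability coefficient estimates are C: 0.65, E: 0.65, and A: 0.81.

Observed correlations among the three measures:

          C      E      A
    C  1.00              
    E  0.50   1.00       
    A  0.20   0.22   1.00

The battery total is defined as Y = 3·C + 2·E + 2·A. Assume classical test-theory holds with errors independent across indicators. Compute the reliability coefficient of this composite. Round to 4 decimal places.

0.8045

Var(Y) = 3² + 2² + 2² + 2·[6·0.50 + 6·0.20 + 4·0.22] = 17 + 10.16 = 27.16.
Under uncorrelated errors the observed covariances equal the true-score covariances, so only the own-variance terms attenuate.
True-score variance = [3²·0.65 + 2²·0.65 + 2²·0.81] + 10.16 = 11.69 + 10.16 = 21.85.
Reliability = 21.85 / 27.16 = 0.8045.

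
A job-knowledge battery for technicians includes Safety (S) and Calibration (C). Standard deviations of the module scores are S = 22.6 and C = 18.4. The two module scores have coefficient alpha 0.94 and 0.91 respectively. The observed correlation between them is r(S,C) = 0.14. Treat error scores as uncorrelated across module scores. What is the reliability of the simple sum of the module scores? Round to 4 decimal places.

0.9367

Var(S+C) = 22.6² + 18.4² + 2·[22.6·18.4·0.14] = 849.32 + 116.435 = 965.755.
Because errors are independent across components, Cov(Tᵢ,Tⱼ) = Cov(Xᵢ,Xⱼ); the off-diagonal part of the true-score variance is the same as above.
True-score variance = [22.6²·0.94 + 18.4²·0.91] + 116.435 = 788.204 + 116.435 = 904.639.
Reliability = 904.639 / 965.755 = 0.9367.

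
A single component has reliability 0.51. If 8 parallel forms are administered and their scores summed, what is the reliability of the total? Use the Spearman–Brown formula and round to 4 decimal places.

0.8928

ρ_k = kρ / (1 + (k−1)ρ) = 8·0.51 / (1 + 7·0.51) = 4.080 / 4.570 = 0.8928.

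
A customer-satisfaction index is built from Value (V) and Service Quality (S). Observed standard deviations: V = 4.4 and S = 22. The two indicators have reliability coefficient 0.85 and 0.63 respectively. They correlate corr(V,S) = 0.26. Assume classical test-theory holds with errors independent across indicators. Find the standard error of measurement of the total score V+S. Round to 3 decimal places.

13.490

Var(total) = 503.36 + 50.336 = 553.696.
True-score variance = 321.376 + 50.336 = 371.712, so reliability = 0.6713.
Error variance = 553.696 − 371.712 = 181.984; SEM = √181.984 = 13.490.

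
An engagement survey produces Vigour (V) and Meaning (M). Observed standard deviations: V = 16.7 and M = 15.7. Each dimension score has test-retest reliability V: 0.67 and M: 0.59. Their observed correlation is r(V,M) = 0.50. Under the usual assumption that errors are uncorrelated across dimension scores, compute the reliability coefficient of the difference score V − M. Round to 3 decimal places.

Var(V−M) = 16.7² + 15.7² − 2·16.7·15.7·0.50 = 525.38 − 262.19 = 263.19.
Under uncorrelated errors the observed covariances equal the true-score covariances, so only the own-variance terms attenuate.
True-score variance = [16.7²·0.67 + 15.7²·0.59] − 262.19 = 332.285 − 262.19 = 70.0954.
Reliability = 70.0954 / 263.19 = 0.266.

0.266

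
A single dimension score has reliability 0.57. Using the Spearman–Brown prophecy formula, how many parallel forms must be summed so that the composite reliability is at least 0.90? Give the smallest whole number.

7

k ≥ ρ*(1−ρ₁)/(ρ₁(1−ρ*)) = 0.90·0.43 / (0.57·0.10) = 6.789.
Smallest integer k = 7.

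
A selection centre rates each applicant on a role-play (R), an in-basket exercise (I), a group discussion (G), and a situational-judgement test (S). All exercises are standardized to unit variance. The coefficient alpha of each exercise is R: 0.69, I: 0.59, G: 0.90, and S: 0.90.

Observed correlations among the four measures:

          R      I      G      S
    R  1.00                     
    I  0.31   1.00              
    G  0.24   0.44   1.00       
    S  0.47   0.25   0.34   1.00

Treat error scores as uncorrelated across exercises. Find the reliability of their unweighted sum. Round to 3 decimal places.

Var(R+I+G+S) = 4 + 2·[0.31 + 0.24 + 0.47 + 0.44 + 0.25 + 0.34] = 4 + 4.1 = 8.1.
Because errors are independent across components, Cov(Tᵢ,Tⱼ) = Cov(Xᵢ,Xⱼ); the off-diagonal part of the true-score variance is the same as above.
True-score variance = [0.69 + 0.59 + 0.90 + 0.90] + 4.1 = 3.08 + 4.1 = 7.18.
Reliability = 7.18 / 8.1 = 0.886.

0.886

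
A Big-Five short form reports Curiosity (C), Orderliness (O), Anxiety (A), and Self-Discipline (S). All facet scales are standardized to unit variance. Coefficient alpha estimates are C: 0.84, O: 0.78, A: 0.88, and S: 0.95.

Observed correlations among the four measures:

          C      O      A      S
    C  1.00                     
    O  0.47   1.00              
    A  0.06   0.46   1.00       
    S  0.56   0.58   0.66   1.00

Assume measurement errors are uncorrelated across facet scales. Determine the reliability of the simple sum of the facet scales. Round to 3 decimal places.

Var(C+O+A+S) = 4 + 2·[0.47 + 0.06 + 0.56 + 0.46 + 0.58 + 0.66] = 4 + 5.58 = 9.58.
Under uncorrelated errors the observed covariances equal the true-score covariances, so only the own-variance terms attenuate.
True-score variance = [0.84 + 0.78 + 0.88 + 0.95] + 5.58 = 3.45 + 5.58 = 9.03.
Reliability = 9.03 / 9.58 = 0.943.

0.943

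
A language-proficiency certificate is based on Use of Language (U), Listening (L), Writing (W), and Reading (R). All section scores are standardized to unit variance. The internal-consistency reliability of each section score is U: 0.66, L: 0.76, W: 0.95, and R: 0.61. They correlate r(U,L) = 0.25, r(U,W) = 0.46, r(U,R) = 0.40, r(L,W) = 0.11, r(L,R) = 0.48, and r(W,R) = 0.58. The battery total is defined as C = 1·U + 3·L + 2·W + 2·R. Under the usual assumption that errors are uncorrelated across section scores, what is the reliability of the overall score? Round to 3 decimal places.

0.877

Var(C) = 1 + 3² + 2² + 2² + 2·[3·0.25 + 2·0.46 + 2·0.40 + 6·0.11 + 6·0.48 + 4·0.58] = 18 + 16.66 = 34.66.
Because errors are independent across components, Cov(Tᵢ,Tⱼ) = Cov(Xᵢ,Xⱼ); the off-diagonal part of the true-score variance is the same as above.
True-score variance = [0.66 + 3²·0.76 + 2²·0.95 + 2²·0.61] + 16.66 = 13.74 + 16.66 = 30.4.
Reliability = 30.4 / 34.66 = 0.877.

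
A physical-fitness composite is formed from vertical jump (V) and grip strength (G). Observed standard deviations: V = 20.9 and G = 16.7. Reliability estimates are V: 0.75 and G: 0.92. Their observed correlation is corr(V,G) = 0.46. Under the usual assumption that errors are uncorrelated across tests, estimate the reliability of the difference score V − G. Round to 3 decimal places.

0.667

Var(V−G) = 20.9² + 16.7² − 2·20.9·16.7·0.46 = 715.7 − 321.108 = 394.592.
Because errors are independent across components, Cov(Tᵢ,Tⱼ) = Cov(Xᵢ,Xⱼ); the off-diagonal part of the true-score variance is the same as above.
True-score variance = [20.9²·0.75 + 16.7²·0.92] − 321.108 = 584.186 − 321.108 = 263.079.
Reliability = 263.079 / 394.592 = 0.667.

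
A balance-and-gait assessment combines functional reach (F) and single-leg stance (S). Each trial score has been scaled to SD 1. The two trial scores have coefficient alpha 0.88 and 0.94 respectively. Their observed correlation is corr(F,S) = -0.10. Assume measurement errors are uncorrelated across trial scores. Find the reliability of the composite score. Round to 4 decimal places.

Var(F+S) = 2 + 2·[(-0.10)] = 2 − 0.2 = 1.8.
Because errors are independent across components, Cov(Tᵢ,Tⱼ) = Cov(Xᵢ,Xⱼ); the off-diagonal part of the true-score variance is the same as above.
True-score variance = [0.88 + 0.94] − 0.2 = 1.82 − 0.2 = 1.62.
Reliability = 1.62 / 1.8 = 0.9000.

0.9000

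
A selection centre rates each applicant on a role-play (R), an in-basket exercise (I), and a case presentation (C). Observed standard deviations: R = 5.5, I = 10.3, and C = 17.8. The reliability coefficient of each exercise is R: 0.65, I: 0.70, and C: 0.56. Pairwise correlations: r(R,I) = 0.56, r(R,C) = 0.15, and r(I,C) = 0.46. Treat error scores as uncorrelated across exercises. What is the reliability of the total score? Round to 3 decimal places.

Var(R+I+C) = 5.5² + 10.3² + 17.8² + 2·[5.5·10.3·0.56 + 5.5·17.8·0.15 + 10.3·17.8·0.46] = 453.18 + 261.491 = 714.671.
Under uncorrelated errors the observed covariances equal the true-score covariances, so only the own-variance terms attenuate.
True-score variance = [5.5²·0.65 + 10.3²·0.70 + 17.8²·0.56] + 261.491 = 271.356 + 261.491 = 532.847.
Reliability = 532.847 / 714.671 = 0.746.

0.746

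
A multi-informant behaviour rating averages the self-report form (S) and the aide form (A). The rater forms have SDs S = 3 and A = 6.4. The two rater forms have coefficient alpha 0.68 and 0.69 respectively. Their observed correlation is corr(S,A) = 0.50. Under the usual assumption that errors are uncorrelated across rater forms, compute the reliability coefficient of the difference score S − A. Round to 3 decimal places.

Var(S−A) = 3² + 6.4² − 2·3·6.4·0.50 = 49.96 − 19.2 = 30.76.
Under uncorrelated errors the observed covariances equal the true-score covariances, so only the own-variance terms attenuate.
True-score variance = [3²·0.68 + 6.4²·0.69] − 19.2 = 34.3824 − 19.2 = 15.1824.
Reliability = 15.1824 / 30.76 = 0.494.

0.494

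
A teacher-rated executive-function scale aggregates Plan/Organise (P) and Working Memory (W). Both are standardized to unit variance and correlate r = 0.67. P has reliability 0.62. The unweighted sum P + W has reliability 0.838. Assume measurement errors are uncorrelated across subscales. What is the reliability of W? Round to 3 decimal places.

0.839

Var(P+W) = 2 + 2·0.67 = 3.340.
True-score variance = ρ_P + ρ_W + 2·0.67, so 0.838 = (0.62 + ρ_W + 1.34) / 3.340.
ρ_W = 0.838·3.340 − 0.62 − 1.34 = 0.839.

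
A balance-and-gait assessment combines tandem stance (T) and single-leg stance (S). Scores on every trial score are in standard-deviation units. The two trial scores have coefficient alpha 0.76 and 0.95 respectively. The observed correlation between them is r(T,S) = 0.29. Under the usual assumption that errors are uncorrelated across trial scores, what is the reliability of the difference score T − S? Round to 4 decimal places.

Var(T−S) = 1 + 1 − 2·0.29 = 2 − 0.58 = 1.42.
Under uncorrelated errors the observed covariances equal the true-score covariances, so only the own-variance terms attenuate.
True-score variance = [0.76 + 0.95] − 0.58 = 1.71 − 0.58 = 1.13.
Reliability = 1.13 / 1.42 = 0.7958.

0.7958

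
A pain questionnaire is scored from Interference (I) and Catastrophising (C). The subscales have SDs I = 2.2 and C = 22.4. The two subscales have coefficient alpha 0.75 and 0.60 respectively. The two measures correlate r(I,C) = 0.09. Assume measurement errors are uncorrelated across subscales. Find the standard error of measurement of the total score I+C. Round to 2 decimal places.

Var(total) = 506.6 + 8.8704 = 515.47.
True-score variance = 304.686 + 8.8704 = 313.556, so reliability = 0.6083.
Error variance = 515.47 − 313.556 = 201.914; SEM = √201.914 = 14.21.

14.21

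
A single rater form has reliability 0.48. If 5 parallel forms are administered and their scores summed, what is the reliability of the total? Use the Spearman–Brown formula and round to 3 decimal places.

0.822

ρ_k = kρ / (1 + (k−1)ρ) = 5·0.48 / (1 + 4·0.48) = 2.400 / 2.920 = 0.822.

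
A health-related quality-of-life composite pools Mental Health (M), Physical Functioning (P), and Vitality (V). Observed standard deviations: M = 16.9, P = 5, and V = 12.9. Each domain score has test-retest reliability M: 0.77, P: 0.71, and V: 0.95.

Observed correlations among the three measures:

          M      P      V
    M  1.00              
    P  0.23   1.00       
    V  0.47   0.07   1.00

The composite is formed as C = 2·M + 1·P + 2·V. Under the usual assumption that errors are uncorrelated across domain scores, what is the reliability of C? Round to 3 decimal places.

Var(C) = 2²·16.9² + 5² + 2²·12.9² + 2·[2·16.9·5·0.23 + 4·16.9·12.9·0.47 + 2·5·12.9·0.07] = 1833.08 + 915.518 = 2748.6.
Under uncorrelated errors the observed covariances equal the true-score covariances, so only the own-variance terms attenuate.
True-score variance = [2²·16.9²·0.77 + 5²·0.71 + 2²·12.9²·0.95] + 915.518 = 1529.79 + 915.518 = 2445.3.
Reliability = 2445.3 / 2748.6 = 0.890.

0.890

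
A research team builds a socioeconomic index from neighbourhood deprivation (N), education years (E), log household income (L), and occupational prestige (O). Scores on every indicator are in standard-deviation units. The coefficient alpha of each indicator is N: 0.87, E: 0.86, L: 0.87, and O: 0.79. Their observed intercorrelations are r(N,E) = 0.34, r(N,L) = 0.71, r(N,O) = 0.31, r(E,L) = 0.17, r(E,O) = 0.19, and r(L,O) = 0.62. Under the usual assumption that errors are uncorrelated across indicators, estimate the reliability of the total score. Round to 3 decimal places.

0.930

Var(N+E+L+O) = 4 + 2·[0.34 + 0.71 + 0.31 + 0.17 + 0.19 + 0.62] = 4 + 4.68 = 8.68.
Under uncorrelated errors the observed covariances equal the true-score covariances, so only the own-variance terms attenuate.
True-score variance = [0.87 + 0.86 + 0.87 + 0.79] + 4.68 = 3.39 + 4.68 = 8.07.
Reliability = 8.07 / 8.68 = 0.930.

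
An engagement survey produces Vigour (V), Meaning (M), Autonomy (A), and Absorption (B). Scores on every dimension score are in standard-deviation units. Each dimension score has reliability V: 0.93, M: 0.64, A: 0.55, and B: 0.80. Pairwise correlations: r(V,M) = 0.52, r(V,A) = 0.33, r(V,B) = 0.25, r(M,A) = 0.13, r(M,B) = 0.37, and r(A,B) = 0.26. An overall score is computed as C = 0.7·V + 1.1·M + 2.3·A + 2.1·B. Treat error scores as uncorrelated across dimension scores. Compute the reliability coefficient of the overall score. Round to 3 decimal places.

Var(C) = 0.7² + 1.1² + 2.3² + 2.1² + 2·[0.77·0.52 + 1.61·0.33 + 1.47·0.25 + 2.53·0.13 + 2.31·0.37 + 4.83·0.26] = 11.4 + 7.4772 = 18.8772.
Under uncorrelated errors the observed covariances equal the true-score covariances, so only the own-variance terms attenuate.
True-score variance = [0.7²·0.93 + 1.1²·0.64 + 2.3²·0.55 + 2.1²·0.80] + 7.4772 = 7.6676 + 7.4772 = 15.1448.
Reliability = 15.1448 / 18.8772 = 0.802.

0.802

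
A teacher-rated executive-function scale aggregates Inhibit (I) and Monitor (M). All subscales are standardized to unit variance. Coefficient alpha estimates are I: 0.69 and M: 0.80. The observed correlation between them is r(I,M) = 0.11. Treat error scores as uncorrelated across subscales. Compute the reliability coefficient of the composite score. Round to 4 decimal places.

Var(I+M) = 2 + 2·[0.11] = 2 + 0.22 = 2.22.
Because errors are independent across components, Cov(Tᵢ,Tⱼ) = Cov(Xᵢ,Xⱼ); the off-diagonal part of the true-score variance is the same as above.
True-score variance = [0.69 + 0.80] + 0.22 = 1.49 + 0.22 = 1.71.
Reliability = 1.71 / 2.22 = 0.7703.

0.7703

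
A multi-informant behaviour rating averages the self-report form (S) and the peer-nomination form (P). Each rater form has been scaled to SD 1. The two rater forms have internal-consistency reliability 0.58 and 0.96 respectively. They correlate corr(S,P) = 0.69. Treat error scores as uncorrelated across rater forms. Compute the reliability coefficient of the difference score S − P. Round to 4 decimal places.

0.2581

Var(S−P) = 1 + 1 − 2·0.69 = 2 − 1.38 = 0.62.
Under uncorrelated errors the observed covariances equal the true-score covariances, so only the own-variance terms attenuate.
True-score variance = [0.58 + 0.96] − 1.38 = 1.54 − 1.38 = 0.16.
Reliability = 0.16 / 0.62 = 0.2581.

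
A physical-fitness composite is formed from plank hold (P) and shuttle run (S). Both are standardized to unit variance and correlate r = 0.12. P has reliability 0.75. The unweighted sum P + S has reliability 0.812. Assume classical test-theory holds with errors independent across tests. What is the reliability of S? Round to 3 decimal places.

0.829

Var(P+S) = 2 + 2·0.12 = 2.240.
True-score variance = ρ_P + ρ_S + 2·0.12, so 0.812 = (0.75 + ρ_S + 0.24) / 2.240.
ρ_S = 0.812·2.240 − 0.75 − 0.24 = 0.829.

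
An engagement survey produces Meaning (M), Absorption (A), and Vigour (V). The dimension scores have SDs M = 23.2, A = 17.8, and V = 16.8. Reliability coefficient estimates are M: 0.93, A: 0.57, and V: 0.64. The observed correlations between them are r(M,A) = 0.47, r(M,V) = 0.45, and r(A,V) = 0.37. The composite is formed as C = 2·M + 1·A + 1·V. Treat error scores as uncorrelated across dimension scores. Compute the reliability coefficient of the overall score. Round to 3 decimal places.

Var(C) = 2²·23.2² + 17.8² + 16.8² + 2·[2·23.2·17.8·0.47 + 2·23.2·16.8·0.45 + 17.8·16.8·0.37] = 2752.04 + 1699.22 = 4451.26.
Under uncorrelated errors the observed covariances equal the true-score covariances, so only the own-variance terms attenuate.
True-score variance = [2²·23.2²·0.93 + 17.8²·0.57 + 16.8²·0.64] + 1699.22 = 2363.49 + 1699.22 = 4062.71.
Reliability = 4062.71 / 4451.26 = 0.913.

0.913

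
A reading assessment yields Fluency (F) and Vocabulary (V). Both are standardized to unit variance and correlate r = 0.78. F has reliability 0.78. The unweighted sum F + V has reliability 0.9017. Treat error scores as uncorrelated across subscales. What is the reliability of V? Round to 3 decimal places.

0.870

Var(F+V) = 2 + 2·0.78 = 3.560.
True-score variance = ρ_F + ρ_V + 2·0.78, so 0.9017 = (0.78 + ρ_V + 1.56) / 3.560.
ρ_V = 0.9017·3.560 − 0.78 − 1.56 = 0.870.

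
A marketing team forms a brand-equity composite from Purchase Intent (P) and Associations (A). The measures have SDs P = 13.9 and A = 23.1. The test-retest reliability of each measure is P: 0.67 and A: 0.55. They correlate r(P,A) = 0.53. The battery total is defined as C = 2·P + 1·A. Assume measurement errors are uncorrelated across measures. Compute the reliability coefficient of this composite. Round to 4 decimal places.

Var(C) = 2²·13.9² + 23.1² + 2·[2·13.9·23.1·0.53] = 1306.45 + 680.711 = 1987.16.
With uncorrelated errors the cross-covariances are all true-score covariance, so they carry over unchanged; only the diagonal terms shrink to ρᵢσᵢ².
True-score variance = [2²·13.9²·0.67 + 23.1²·0.55] + 680.711 = 811.288 + 680.711 = 1492.
Reliability = 1492 / 1987.16 = 0.7508.

0.7508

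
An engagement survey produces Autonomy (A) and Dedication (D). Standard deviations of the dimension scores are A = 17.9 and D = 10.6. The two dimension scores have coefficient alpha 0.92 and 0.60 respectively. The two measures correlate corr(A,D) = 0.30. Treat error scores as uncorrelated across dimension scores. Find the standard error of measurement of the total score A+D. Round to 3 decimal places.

Var(total) = 432.77 + 113.844 = 546.614.
True-score variance = 362.193 + 113.844 = 476.037, so reliability = 0.8709.
Error variance = 546.614 − 476.037 = 70.5768; SEM = √70.5768 = 8.401.

8.401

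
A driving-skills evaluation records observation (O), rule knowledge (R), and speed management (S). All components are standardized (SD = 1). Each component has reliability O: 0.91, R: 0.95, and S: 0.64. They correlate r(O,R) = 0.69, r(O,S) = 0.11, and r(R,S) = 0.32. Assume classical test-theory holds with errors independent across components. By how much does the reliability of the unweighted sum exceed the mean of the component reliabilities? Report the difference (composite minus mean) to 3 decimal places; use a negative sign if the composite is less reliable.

Var(sum) = 3 + 2.24 = 5.24; true-score variance = 2.5 + 2.24 = 4.74; composite reliability = 0.9046.
Mean component reliability = 0.8333.
Difference = 0.9046 − 0.8333 = 0.071.

0.071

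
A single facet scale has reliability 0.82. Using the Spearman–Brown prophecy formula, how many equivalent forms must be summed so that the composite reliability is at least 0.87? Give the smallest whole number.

k ≥ ρ*(1−ρ₁)/(ρ₁(1−ρ*)) = 0.87·0.18 / (0.82·0.13) = 1.469.
Smallest integer k = 2.

2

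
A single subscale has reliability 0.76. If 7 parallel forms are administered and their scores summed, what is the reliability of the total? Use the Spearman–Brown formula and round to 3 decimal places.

ρ_k = kρ / (1 + (k−1)ρ) = 7·0.76 / (1 + 6·0.76) = 5.320 / 5.560 = 0.957.

0.957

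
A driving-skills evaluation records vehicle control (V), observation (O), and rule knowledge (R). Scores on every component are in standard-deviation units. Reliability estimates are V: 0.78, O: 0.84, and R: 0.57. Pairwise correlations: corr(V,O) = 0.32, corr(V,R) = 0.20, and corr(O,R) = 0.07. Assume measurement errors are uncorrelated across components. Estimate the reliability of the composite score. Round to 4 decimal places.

0.8062

Var(V+O+R) = 3 + 2·[0.32 + 0.20 + 0.07] = 3 + 1.18 = 4.18.
With uncorrelated errors the cross-covariances are all true-score covariance, so they carry over unchanged; only the diagonal terms shrink to ρᵢσᵢ².
True-score variance = [0.78 + 0.84 + 0.57] + 1.18 = 2.19 + 1.18 = 3.37.
Reliability = 3.37 / 4.18 = 0.8062.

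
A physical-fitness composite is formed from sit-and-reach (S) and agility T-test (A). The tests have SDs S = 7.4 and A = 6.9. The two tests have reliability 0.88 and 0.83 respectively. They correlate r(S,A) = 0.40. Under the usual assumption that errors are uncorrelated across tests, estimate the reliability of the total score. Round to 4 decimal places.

Var(S+A) = 7.4² + 6.9² + 2·[7.4·6.9·0.40] = 102.37 + 40.848 = 143.218.
With uncorrelated errors the cross-covariances are all true-score covariance, so they carry over unchanged; only the diagonal terms shrink to ρᵢσᵢ².
True-score variance = [7.4²·0.88 + 6.9²·0.83] + 40.848 = 87.7051 + 40.848 = 128.553.
Reliability = 128.553 / 143.218 = 0.8976.

0.8976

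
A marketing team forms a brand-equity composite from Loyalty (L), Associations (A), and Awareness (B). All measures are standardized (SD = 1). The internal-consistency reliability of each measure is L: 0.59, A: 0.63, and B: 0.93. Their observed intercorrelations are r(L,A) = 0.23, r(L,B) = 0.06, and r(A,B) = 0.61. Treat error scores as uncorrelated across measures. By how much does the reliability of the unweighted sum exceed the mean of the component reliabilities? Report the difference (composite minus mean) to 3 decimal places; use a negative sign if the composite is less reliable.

Var(sum) = 3 + 1.8 = 4.8; true-score variance = 2.15 + 1.8 = 3.95; composite reliability = 0.8229.
Mean component reliability = 0.7167.
Difference = 0.8229 − 0.7167 = 0.106.

0.106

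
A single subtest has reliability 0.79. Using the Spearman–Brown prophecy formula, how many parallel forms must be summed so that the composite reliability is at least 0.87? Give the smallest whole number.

2

k ≥ ρ*(1−ρ₁)/(ρ₁(1−ρ*)) = 0.87·0.21 / (0.79·0.13) = 1.779.
Smallest integer k = 2.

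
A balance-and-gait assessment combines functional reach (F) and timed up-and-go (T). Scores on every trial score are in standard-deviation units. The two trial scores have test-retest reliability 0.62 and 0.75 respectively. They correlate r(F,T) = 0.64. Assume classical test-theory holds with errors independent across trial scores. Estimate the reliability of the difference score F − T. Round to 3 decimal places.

0.125

Var(F−T) = 1 + 1 − 2·0.64 = 2 − 1.28 = 0.72.
Because errors are independent across components, Cov(Tᵢ,Tⱼ) = Cov(Xᵢ,Xⱼ); the off-diagonal part of the true-score variance is the same as above.
True-score variance = [0.62 + 0.75] − 1.28 = 1.37 − 1.28 = 0.09.
Reliability = 0.09 / 0.72 = 0.125.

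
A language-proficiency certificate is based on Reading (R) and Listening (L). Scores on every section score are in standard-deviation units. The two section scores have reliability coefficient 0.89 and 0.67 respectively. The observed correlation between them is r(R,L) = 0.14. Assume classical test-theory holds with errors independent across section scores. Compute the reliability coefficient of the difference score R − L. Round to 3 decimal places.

0.744

Var(R−L) = 1 + 1 − 2·0.14 = 2 − 0.28 = 1.72.
Under uncorrelated errors the observed covariances equal the true-score covariances, so only the own-variance terms attenuate.
True-score variance = [0.89 + 0.67] − 0.28 = 1.56 − 0.28 = 1.28.
Reliability = 1.28 / 1.72 = 0.744.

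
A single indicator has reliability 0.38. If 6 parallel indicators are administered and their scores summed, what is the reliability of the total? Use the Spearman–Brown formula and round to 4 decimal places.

ρ_k = kρ / (1 + (k−1)ρ) = 6·0.38 / (1 + 5·0.38) = 2.280 / 2.900 = 0.7862.

0.7862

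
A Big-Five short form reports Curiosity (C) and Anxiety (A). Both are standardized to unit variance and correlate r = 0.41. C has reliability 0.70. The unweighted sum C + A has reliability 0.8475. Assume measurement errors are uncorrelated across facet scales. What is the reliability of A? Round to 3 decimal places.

Var(C+A) = 2 + 2·0.41 = 2.820.
True-score variance = ρ_C + ρ_A + 2·0.41, so 0.8475 = (0.70 + ρ_A + 0.82) / 2.820.
ρ_A = 0.8475·2.820 − 0.70 − 0.82 = 0.870.

0.870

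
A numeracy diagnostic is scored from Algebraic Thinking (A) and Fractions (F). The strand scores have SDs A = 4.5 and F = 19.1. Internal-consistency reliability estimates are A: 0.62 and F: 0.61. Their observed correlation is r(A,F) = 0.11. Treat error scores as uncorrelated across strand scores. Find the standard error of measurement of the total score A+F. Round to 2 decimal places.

12.25

Var(total) = 385.06 + 18.909 = 403.969.
True-score variance = 235.089 + 18.909 = 253.998, so reliability = 0.6288.
Error variance = 403.969 − 253.998 = 149.971; SEM = √149.971 = 12.25.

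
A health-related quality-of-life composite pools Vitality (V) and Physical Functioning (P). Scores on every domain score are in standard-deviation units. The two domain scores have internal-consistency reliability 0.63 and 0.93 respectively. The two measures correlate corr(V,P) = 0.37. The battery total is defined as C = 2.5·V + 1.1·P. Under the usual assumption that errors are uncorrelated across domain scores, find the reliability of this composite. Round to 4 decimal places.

0.7475

Var(C) = 2.5² + 1.1² + 2·[2.75·0.37] = 7.46 + 2.035 = 9.495.
Under uncorrelated errors the observed covariances equal the true-score covariances, so only the own-variance terms attenuate.
True-score variance = [2.5²·0.63 + 1.1²·0.93] + 2.035 = 5.0628 + 2.035 = 7.0978.
Reliability = 7.0978 / 9.495 = 0.7475.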